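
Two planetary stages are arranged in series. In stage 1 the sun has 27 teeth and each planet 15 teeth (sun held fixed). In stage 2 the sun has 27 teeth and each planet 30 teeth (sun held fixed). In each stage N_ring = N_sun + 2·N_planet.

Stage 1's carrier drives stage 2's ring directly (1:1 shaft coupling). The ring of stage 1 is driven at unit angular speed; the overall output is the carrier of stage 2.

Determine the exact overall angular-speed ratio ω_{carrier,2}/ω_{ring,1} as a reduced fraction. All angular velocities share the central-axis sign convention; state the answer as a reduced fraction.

Stage 1: N_ring = 27 + 2·15 = 57
Stage 1: 27(ω_s−ω_c) = −57(ω_r−ω_c),  ω_s=0, ω_r=1
Stage 1: 27(0−ω_c) = −57(1−ω_c)  ⇒  84ω_c = 57  ⇒  ω_c = 19/28
  ⇒ ω_c¹/ω_r¹ = 19/28
Stage 2: N_ring = 27 + 2·30 = 87
Stage 2: 27(ω_s−ω_c) = −87(ω_r−ω_c),  ω_s=0, ω_r=1
Stage 2: 27(0−ω_c) = −87(1−ω_c)  ⇒  114ω_c = 87  ⇒  ω_c = 29/38
  ⇒ ω_c²/ω_r² = 29/38
Coupling ω_r² = ω_c¹ ⇒ overall = 19/28 × 29/38 = 29/56

29/56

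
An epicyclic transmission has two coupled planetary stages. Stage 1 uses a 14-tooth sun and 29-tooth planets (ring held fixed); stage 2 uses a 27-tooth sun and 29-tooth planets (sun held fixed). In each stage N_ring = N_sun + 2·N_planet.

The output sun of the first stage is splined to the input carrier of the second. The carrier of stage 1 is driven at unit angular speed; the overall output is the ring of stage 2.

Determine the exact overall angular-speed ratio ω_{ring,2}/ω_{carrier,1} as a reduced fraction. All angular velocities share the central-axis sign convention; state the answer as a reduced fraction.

Stage 1: N_ring = 14 + 2·29 = 72
Stage 1: 14(ω_s−ω_c) = −72(ω_r−ω_c),  ω_r=0, ω_c=1
Stage 1: ω_s = 1 − (72/14)(0−1) = 43/7
  ⇒ ω_s¹/ω_c¹ = 43/7
Stage 2: N_ring = 27 + 2·29 = 85
Stage 2: 27(ω_s−ω_c) = −85(ω_r−ω_c),  ω_s=0, ω_c=1
Stage 2: ω_r = 1 − (27/85)(0−1) = 112/85
  ⇒ ω_r²/ω_c² = 112/85
Coupling ω_c² = ω_s¹ ⇒ overall = 43/7 × 112/85 = 688/85

688/85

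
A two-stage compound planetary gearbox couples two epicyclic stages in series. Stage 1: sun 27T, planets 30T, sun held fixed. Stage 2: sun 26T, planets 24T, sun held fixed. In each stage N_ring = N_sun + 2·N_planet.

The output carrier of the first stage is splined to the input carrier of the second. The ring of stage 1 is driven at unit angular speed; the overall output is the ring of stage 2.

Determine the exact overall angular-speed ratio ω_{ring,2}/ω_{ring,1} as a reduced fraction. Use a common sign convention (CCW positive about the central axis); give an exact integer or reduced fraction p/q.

Stage 1: N_ring = 27 + 2·30 = 87
Stage 1: 27(ω_s−ω_c) = −87(ω_r−ω_c),  ω_s=0, ω_r=1
Stage 1: 27(0−ω_c) = −87(1−ω_c)  ⇒  114ω_c = 87  ⇒  ω_c = 29/38
  ⇒ ω_c¹/ω_r¹ = 29/38
Stage 2: N_ring = 26 + 2·24 = 74
Stage 2: 26(ω_s−ω_c) = −74(ω_r−ω_c),  ω_s=0, ω_c=1
Stage 2: ω_r = 1 − (26/74)(0−1) = 50/37
  ⇒ ω_r²/ω_c² = 50/37
Coupling ω_c² = ω_c¹ ⇒ overall = 29/38 × 50/37 = 725/703

725/703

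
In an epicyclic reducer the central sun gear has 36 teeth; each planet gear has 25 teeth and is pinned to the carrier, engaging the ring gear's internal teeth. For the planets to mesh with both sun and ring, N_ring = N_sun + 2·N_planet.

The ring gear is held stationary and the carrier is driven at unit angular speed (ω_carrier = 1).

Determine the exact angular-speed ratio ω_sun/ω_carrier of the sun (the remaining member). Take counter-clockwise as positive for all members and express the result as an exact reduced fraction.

61/18

N_ring = 36 + 2·25 = 86
36(ω_s−ω_c) = −86(ω_r−ω_c),  ω_r=0, ω_c=1
ω_s = 1 − (86/36)(0−1) = 61/18
ω_s/ω_c = 61/18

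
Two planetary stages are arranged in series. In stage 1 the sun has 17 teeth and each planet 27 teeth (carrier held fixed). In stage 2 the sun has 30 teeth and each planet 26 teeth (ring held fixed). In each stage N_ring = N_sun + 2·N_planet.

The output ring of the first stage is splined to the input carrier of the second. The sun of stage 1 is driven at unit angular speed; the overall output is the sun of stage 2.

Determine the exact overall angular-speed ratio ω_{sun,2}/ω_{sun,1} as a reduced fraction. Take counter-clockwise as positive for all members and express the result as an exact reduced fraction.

-952/1065

Stage 1: N_ring = 17 + 2·27 = 71
Stage 1: 17(ω_s−ω_c) = −71(ω_r−ω_c),  ω_c=0, ω_s=1
Stage 1: ω_r = 0 − (17/71)(1−0) = -17/71
  ⇒ ω_r¹/ω_s¹ = -17/71
Stage 2: N_ring = 30 + 2·26 = 82
Stage 2: 30(ω_s−ω_c) = −82(ω_r−ω_c),  ω_r=0, ω_c=1
Stage 2: ω_s = 1 − (82/30)(0−1) = 56/15
  ⇒ ω_s²/ω_c² = 56/15
Coupling ω_c² = ω_r¹ ⇒ overall = -17/71 × 56/15 = -952/1065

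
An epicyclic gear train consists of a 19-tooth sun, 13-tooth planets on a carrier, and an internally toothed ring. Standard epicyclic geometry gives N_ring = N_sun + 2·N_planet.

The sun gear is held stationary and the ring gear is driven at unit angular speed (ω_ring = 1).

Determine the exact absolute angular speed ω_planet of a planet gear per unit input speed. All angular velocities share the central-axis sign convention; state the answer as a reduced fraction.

45/26

N_ring = 19 + 2·13 = 45
19(ω_s−ω_c) = −45(ω_r−ω_c),  ω_s=0, ω_r=1
19(0−ω_c) = −45(1−ω_c)  ⇒  64ω_c = 45  ⇒  ω_c = 45/64
sun–planet: 19·(0−45/64) = −13·(ω_p−ω_c)  ⇒  ω_p−ω_c = −(19/13)·(-45/64) = 855/832
ω_p = 45/64 + 855/832 = 45/26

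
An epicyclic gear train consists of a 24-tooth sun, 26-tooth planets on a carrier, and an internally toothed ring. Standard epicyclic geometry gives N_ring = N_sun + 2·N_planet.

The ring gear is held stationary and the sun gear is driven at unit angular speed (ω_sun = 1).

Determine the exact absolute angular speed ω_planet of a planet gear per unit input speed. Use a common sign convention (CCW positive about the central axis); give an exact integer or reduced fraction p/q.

N_ring = 24 + 2·26 = 76
24(ω_s−ω_c) = −76(ω_r−ω_c),  ω_r=0, ω_s=1
24(1−ω_c) = −76(0−ω_c)  ⇒  100ω_c = 24  ⇒  ω_c = 6/25
sun–planet: 24·(1−6/25) = −26·(ω_p−ω_c)  ⇒  ω_p−ω_c = −(24/26)·(19/25) = -228/325
ω_p = 6/25 − 228/325 = -6/13

-6/13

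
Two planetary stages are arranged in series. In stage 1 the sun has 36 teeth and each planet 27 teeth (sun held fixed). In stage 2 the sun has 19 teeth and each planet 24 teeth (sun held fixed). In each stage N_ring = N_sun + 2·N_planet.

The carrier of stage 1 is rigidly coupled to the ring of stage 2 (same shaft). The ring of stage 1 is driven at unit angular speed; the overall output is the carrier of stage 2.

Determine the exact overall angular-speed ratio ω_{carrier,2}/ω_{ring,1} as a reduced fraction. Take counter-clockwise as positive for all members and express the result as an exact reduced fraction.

Stage 1: N_ring = 36 + 2·27 = 90
Stage 1: 36(ω_s−ω_c) = −90(ω_r−ω_c),  ω_s=0, ω_r=1
Stage 1: 36(0−ω_c) = −90(1−ω_c)  ⇒  126ω_c = 90  ⇒  ω_c = 5/7
  ⇒ ω_c¹/ω_r¹ = 5/7
Stage 2: N_ring = 19 + 2·24 = 67
Stage 2: 19(ω_s−ω_c) = −67(ω_r−ω_c),  ω_s=0, ω_r=1
Stage 2: 19(0−ω_c) = −67(1−ω_c)  ⇒  86ω_c = 67  ⇒  ω_c = 67/86
  ⇒ ω_c²/ω_r² = 67/86
Coupling ω_r² = ω_c¹ ⇒ overall = 5/7 × 67/86 = 335/602

335/602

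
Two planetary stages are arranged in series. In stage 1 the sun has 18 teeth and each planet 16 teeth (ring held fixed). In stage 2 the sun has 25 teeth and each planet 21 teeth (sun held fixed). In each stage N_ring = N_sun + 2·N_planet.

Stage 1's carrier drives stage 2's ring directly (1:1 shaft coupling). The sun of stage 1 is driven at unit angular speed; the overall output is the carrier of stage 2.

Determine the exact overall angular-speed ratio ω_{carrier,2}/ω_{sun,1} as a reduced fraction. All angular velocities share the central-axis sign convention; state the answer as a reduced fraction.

Stage 1: N_ring = 18 + 2·16 = 50
Stage 1: 18(ω_s−ω_c) = −50(ω_r−ω_c),  ω_r=0, ω_s=1
Stage 1: 18(1−ω_c) = −50(0−ω_c)  ⇒  68ω_c = 18  ⇒  ω_c = 9/34
  ⇒ ω_c¹/ω_s¹ = 9/34
Stage 2: N_ring = 25 + 2·21 = 67
Stage 2: 25(ω_s−ω_c) = −67(ω_r−ω_c),  ω_s=0, ω_r=1
Stage 2: 25(0−ω_c) = −67(1−ω_c)  ⇒  92ω_c = 67  ⇒  ω_c = 67/92
  ⇒ ω_c²/ω_r² = 67/92
Coupling ω_r² = ω_c¹ ⇒ overall = 9/34 × 67/92 = 603/3128

603/3128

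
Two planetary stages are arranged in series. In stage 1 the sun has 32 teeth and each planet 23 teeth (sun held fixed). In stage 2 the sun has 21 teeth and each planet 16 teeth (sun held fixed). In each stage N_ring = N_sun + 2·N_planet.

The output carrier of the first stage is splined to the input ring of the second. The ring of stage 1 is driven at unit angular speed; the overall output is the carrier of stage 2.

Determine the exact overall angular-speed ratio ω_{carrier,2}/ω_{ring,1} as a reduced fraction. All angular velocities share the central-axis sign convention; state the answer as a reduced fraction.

Stage 1: N_ring = 32 + 2·23 = 78
Stage 1: 32(ω_s−ω_c) = −78(ω_r−ω_c),  ω_s=0, ω_r=1
Stage 1: 32(0−ω_c) = −78(1−ω_c)  ⇒  110ω_c = 78  ⇒  ω_c = 39/55
  ⇒ ω_c¹/ω_r¹ = 39/55
Stage 2: N_ring = 21 + 2·16 = 53
Stage 2: 21(ω_s−ω_c) = −53(ω_r−ω_c),  ω_s=0, ω_r=1
Stage 2: 21(0−ω_c) = −53(1−ω_c)  ⇒  74ω_c = 53  ⇒  ω_c = 53/74
  ⇒ ω_c²/ω_r² = 53/74
Coupling ω_r² = ω_c¹ ⇒ overall = 39/55 × 53/74 = 2067/4070

2067/4070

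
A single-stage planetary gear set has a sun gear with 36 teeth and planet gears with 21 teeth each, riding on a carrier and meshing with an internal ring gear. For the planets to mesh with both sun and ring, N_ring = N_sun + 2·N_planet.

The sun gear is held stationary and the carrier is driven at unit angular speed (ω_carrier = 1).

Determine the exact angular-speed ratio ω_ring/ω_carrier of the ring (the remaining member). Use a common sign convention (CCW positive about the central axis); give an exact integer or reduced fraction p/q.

19/13

N_ring = 36 + 2·21 = 78
36(ω_s−ω_c) = −78(ω_r−ω_c),  ω_s=0, ω_c=1
ω_r = 1 − (36/78)(0−1) = 19/13
ω_r/ω_c = 19/13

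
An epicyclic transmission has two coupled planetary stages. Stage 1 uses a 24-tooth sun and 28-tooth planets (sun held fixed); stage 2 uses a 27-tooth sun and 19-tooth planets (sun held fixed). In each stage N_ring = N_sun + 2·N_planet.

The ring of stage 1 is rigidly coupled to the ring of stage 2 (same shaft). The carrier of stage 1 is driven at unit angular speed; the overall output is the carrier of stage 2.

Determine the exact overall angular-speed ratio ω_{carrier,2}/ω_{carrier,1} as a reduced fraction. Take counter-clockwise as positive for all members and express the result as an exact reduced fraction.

Stage 1: N_ring = 24 + 2·28 = 80
Stage 1: 24(ω_s−ω_c) = −80(ω_r−ω_c),  ω_s=0, ω_c=1
Stage 1: ω_r = 1 − (24/80)(0−1) = 13/10
  ⇒ ω_r¹/ω_c¹ = 13/10
Stage 2: N_ring = 27 + 2·19 = 65
Stage 2: 27(ω_s−ω_c) = −65(ω_r−ω_c),  ω_s=0, ω_r=1
Stage 2: 27(0−ω_c) = −65(1−ω_c)  ⇒  92ω_c = 65  ⇒  ω_c = 65/92
  ⇒ ω_c²/ω_r² = 65/92
Coupling ω_r² = ω_r¹ ⇒ overall = 13/10 × 65/92 = 169/184

169/184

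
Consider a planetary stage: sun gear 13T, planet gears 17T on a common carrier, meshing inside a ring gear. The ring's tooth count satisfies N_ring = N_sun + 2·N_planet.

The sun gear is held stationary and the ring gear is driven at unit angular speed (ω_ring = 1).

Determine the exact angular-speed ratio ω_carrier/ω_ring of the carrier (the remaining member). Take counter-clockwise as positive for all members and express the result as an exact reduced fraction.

N_ring = 13 + 2·17 = 47
13(ω_s−ω_c) = −47(ω_r−ω_c),  ω_s=0, ω_r=1
13(0−ω_c) = −47(1−ω_c)  ⇒  60ω_c = 47  ⇒  ω_c = 47/60
ω_c/ω_r = 47/60

47/60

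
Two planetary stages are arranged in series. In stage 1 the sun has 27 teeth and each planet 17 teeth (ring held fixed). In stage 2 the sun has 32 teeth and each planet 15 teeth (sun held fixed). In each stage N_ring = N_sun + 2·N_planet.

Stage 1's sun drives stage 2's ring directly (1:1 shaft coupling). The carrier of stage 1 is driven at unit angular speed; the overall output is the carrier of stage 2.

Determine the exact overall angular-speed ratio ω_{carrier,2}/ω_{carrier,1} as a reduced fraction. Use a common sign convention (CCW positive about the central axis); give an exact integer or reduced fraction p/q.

Stage 1: N_ring = 27 + 2·17 = 61
Stage 1: 27(ω_s−ω_c) = −61(ω_r−ω_c),  ω_r=0, ω_c=1
Stage 1: ω_s = 1 − (61/27)(0−1) = 88/27
  ⇒ ω_s¹/ω_c¹ = 88/27
Stage 2: N_ring = 32 + 2·15 = 62
Stage 2: 32(ω_s−ω_c) = −62(ω_r−ω_c),  ω_s=0, ω_r=1
Stage 2: 32(0−ω_c) = −62(1−ω_c)  ⇒  94ω_c = 62  ⇒  ω_c = 31/47
  ⇒ ω_c²/ω_r² = 31/47
Coupling ω_r² = ω_s¹ ⇒ overall = 88/27 × 31/47 = 2728/1269

2728/1269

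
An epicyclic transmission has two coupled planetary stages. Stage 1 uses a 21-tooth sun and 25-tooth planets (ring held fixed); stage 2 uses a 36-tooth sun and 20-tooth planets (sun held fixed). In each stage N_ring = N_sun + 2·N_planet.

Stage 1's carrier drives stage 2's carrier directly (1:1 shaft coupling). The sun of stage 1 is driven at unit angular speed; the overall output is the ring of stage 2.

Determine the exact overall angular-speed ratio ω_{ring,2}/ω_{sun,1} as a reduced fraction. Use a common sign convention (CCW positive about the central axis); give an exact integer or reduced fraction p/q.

147/437

Stage 1: N_ring = 21 + 2·25 = 71
Stage 1: 21(ω_s−ω_c) = −71(ω_r−ω_c),  ω_r=0, ω_s=1
Stage 1: 21(1−ω_c) = −71(0−ω_c)  ⇒  92ω_c = 21  ⇒  ω_c = 21/92
  ⇒ ω_c¹/ω_s¹ = 21/92
Stage 2: N_ring = 36 + 2·20 = 76
Stage 2: 36(ω_s−ω_c) = −76(ω_r−ω_c),  ω_s=0, ω_c=1
Stage 2: ω_r = 1 − (36/76)(0−1) = 28/19
  ⇒ ω_r²/ω_c² = 28/19
Coupling ω_c² = ω_c¹ ⇒ overall = 21/92 × 28/19 = 147/437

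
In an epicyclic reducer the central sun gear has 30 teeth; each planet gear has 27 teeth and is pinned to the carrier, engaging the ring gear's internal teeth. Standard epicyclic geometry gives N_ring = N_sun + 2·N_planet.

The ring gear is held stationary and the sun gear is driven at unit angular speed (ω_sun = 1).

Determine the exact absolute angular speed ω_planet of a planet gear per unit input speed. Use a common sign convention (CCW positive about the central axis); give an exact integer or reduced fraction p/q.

N_ring = 30 + 2·27 = 84
30(ω_s−ω_c) = −84(ω_r−ω_c),  ω_r=0, ω_s=1
30(1−ω_c) = −84(0−ω_c)  ⇒  114ω_c = 30  ⇒  ω_c = 5/19
sun–planet: 30·(1−5/19) = −27·(ω_p−ω_c)  ⇒  ω_p−ω_c = −(30/27)·(14/19) = -140/171
ω_p = 5/19 − 140/171 = -5/9

-5/9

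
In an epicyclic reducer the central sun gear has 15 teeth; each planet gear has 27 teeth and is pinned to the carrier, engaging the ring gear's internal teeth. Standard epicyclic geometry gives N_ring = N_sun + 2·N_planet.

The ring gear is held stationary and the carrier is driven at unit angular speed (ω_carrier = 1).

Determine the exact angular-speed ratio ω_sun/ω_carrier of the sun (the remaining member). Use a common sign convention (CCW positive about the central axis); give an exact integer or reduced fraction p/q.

N_ring = 15 + 2·27 = 69
15(ω_s−ω_c) = −69(ω_r−ω_c),  ω_r=0, ω_c=1
ω_s = 1 − (69/15)(0−1) = 28/5
ω_s/ω_c = 28/5

28/5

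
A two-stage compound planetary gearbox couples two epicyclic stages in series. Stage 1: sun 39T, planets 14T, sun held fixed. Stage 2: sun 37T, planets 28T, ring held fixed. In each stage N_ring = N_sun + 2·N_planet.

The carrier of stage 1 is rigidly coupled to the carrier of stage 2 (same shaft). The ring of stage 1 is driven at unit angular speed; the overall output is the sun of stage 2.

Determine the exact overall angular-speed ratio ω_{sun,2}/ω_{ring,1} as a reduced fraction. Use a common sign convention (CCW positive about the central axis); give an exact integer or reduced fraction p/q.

Stage 1: N_ring = 39 + 2·14 = 67
Stage 1: 39(ω_s−ω_c) = −67(ω_r−ω_c),  ω_s=0, ω_r=1
Stage 1: 39(0−ω_c) = −67(1−ω_c)  ⇒  106ω_c = 67  ⇒  ω_c = 67/106
  ⇒ ω_c¹/ω_r¹ = 67/106
Stage 2: N_ring = 37 + 2·28 = 93
Stage 2: 37(ω_s−ω_c) = −93(ω_r−ω_c),  ω_r=0, ω_c=1
Stage 2: ω_s = 1 − (93/37)(0−1) = 130/37
  ⇒ ω_s²/ω_c² = 130/37
Coupling ω_c² = ω_c¹ ⇒ overall = 67/106 × 130/37 = 4355/1961

4355/1961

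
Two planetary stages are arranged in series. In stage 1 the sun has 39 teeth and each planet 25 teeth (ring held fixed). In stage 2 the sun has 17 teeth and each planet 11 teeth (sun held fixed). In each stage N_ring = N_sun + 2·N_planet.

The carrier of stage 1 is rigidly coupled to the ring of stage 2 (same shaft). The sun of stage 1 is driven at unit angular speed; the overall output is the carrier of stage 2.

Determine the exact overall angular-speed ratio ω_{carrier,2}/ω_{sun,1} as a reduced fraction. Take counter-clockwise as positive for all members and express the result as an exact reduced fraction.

1521/7168

Stage 1: N_ring = 39 + 2·25 = 89
Stage 1: 39(ω_s−ω_c) = −89(ω_r−ω_c),  ω_r=0, ω_s=1
Stage 1: 39(1−ω_c) = −89(0−ω_c)  ⇒  128ω_c = 39  ⇒  ω_c = 39/128
  ⇒ ω_c¹/ω_s¹ = 39/128
Stage 2: N_ring = 17 + 2·11 = 39
Stage 2: 17(ω_s−ω_c) = −39(ω_r−ω_c),  ω_s=0, ω_r=1
Stage 2: 17(0−ω_c) = −39(1−ω_c)  ⇒  56ω_c = 39  ⇒  ω_c = 39/56
  ⇒ ω_c²/ω_r² = 39/56
Coupling ω_r² = ω_c¹ ⇒ overall = 39/128 × 39/56 = 1521/7168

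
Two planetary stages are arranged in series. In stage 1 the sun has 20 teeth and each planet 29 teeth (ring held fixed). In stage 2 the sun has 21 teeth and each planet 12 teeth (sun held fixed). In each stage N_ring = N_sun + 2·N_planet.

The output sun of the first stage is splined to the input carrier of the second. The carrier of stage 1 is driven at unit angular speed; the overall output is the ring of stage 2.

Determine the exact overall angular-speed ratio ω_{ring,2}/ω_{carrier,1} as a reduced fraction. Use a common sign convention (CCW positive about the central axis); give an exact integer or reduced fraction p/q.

539/75

Stage 1: N_ring = 20 + 2·29 = 78
Stage 1: 20(ω_s−ω_c) = −78(ω_r−ω_c),  ω_r=0, ω_c=1
Stage 1: ω_s = 1 − (78/20)(0−1) = 49/10
  ⇒ ω_s¹/ω_c¹ = 49/10
Stage 2: N_ring = 21 + 2·12 = 45
Stage 2: 21(ω_s−ω_c) = −45(ω_r−ω_c),  ω_s=0, ω_c=1
Stage 2: ω_r = 1 − (21/45)(0−1) = 22/15
  ⇒ ω_r²/ω_c² = 22/15
Coupling ω_c² = ω_s¹ ⇒ overall = 49/10 × 22/15 = 539/75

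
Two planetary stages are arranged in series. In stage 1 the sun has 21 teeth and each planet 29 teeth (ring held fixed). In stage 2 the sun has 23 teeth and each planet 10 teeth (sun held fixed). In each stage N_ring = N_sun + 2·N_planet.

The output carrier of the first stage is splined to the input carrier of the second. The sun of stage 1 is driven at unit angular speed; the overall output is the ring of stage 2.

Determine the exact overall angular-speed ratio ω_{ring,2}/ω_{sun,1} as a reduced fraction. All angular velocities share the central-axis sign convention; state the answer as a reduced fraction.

Stage 1: N_ring = 21 + 2·29 = 79
Stage 1: 21(ω_s−ω_c) = −79(ω_r−ω_c),  ω_r=0, ω_s=1
Stage 1: 21(1−ω_c) = −79(0−ω_c)  ⇒  100ω_c = 21  ⇒  ω_c = 21/100
  ⇒ ω_c¹/ω_s¹ = 21/100
Stage 2: N_ring = 23 + 2·10 = 43
Stage 2: 23(ω_s−ω_c) = −43(ω_r−ω_c),  ω_s=0, ω_c=1
Stage 2: ω_r = 1 − (23/43)(0−1) = 66/43
  ⇒ ω_r²/ω_c² = 66/43
Coupling ω_c² = ω_c¹ ⇒ overall = 21/100 × 66/43 = 693/2150

693/2150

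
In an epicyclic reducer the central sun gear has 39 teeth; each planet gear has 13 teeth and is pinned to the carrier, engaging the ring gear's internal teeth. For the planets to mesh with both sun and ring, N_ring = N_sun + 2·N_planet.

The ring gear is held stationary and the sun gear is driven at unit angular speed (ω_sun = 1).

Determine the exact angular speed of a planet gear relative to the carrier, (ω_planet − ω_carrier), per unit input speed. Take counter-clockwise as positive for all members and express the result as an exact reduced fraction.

N_ring = 39 + 2·13 = 65
39(ω_s−ω_c) = −65(ω_r−ω_c),  ω_r=0, ω_s=1
39(1−ω_c) = −65(0−ω_c)  ⇒  104ω_c = 39  ⇒  ω_c = 3/8
sun–planet: 39·(1−3/8) = −13·(ω_p−ω_c)  ⇒  ω_p−ω_c = −(39/13)·(5/8) = -15/8

-15/8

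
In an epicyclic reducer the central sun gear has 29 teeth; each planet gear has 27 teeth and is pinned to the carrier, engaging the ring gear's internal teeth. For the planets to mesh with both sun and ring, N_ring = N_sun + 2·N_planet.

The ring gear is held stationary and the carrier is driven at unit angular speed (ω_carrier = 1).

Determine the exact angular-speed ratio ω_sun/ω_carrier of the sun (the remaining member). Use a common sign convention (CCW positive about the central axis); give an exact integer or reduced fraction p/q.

N_ring = 29 + 2·27 = 83
29(ω_s−ω_c) = −83(ω_r−ω_c),  ω_r=0, ω_c=1
ω_s = 1 − (83/29)(0−1) = 112/29
ω_s/ω_c = 112/29

112/29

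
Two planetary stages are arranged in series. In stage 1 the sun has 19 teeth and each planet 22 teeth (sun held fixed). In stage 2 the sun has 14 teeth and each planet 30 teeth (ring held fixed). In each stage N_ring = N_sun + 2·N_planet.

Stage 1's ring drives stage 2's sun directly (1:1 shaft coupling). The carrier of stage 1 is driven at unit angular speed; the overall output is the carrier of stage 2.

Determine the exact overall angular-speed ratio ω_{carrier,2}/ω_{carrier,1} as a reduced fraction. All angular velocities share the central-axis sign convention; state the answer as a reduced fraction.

41/198

Stage 1: N_ring = 19 + 2·22 = 63
Stage 1: 19(ω_s−ω_c) = −63(ω_r−ω_c),  ω_s=0, ω_c=1
Stage 1: ω_r = 1 − (19/63)(0−1) = 82/63
  ⇒ ω_r¹/ω_c¹ = 82/63
Stage 2: N_ring = 14 + 2·30 = 74
Stage 2: 14(ω_s−ω_c) = −74(ω_r−ω_c),  ω_r=0, ω_s=1
Stage 2: 14(1−ω_c) = −74(0−ω_c)  ⇒  88ω_c = 14  ⇒  ω_c = 7/44
  ⇒ ω_c²/ω_s² = 7/44
Coupling ω_s² = ω_r¹ ⇒ overall = 82/63 × 7/44 = 41/198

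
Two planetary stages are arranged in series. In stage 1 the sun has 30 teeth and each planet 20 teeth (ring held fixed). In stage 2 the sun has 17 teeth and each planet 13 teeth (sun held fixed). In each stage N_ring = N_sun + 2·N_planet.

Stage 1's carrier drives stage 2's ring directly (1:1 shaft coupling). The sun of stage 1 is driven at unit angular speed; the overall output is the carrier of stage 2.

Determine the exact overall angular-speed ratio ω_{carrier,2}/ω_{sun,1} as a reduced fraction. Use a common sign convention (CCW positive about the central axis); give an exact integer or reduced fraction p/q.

Stage 1: N_ring = 30 + 2·20 = 70
Stage 1: 30(ω_s−ω_c) = −70(ω_r−ω_c),  ω_r=0, ω_s=1
Stage 1: 30(1−ω_c) = −70(0−ω_c)  ⇒  100ω_c = 30  ⇒  ω_c = 3/10
  ⇒ ω_c¹/ω_s¹ = 3/10
Stage 2: N_ring = 17 + 2·13 = 43
Stage 2: 17(ω_s−ω_c) = −43(ω_r−ω_c),  ω_s=0, ω_r=1
Stage 2: 17(0−ω_c) = −43(1−ω_c)  ⇒  60ω_c = 43  ⇒  ω_c = 43/60
  ⇒ ω_c²/ω_r² = 43/60
Coupling ω_r² = ω_c¹ ⇒ overall = 3/10 × 43/60 = 43/200

43/200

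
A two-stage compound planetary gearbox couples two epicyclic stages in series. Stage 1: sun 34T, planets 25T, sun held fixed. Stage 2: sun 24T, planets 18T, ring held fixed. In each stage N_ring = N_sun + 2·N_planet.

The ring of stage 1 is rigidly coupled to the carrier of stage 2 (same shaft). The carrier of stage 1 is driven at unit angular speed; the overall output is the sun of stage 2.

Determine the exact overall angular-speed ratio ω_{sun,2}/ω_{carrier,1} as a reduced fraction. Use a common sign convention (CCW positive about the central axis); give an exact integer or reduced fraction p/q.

59/12

Stage 1: N_ring = 34 + 2·25 = 84
Stage 1: 34(ω_s−ω_c) = −84(ω_r−ω_c),  ω_s=0, ω_c=1
Stage 1: ω_r = 1 − (34/84)(0−1) = 59/42
  ⇒ ω_r¹/ω_c¹ = 59/42
Stage 2: N_ring = 24 + 2·18 = 60
Stage 2: 24(ω_s−ω_c) = −60(ω_r−ω_c),  ω_r=0, ω_c=1
Stage 2: ω_s = 1 − (60/24)(0−1) = 7/2
  ⇒ ω_s²/ω_c² = 7/2
Coupling ω_c² = ω_r¹ ⇒ overall = 59/42 × 7/2 = 59/12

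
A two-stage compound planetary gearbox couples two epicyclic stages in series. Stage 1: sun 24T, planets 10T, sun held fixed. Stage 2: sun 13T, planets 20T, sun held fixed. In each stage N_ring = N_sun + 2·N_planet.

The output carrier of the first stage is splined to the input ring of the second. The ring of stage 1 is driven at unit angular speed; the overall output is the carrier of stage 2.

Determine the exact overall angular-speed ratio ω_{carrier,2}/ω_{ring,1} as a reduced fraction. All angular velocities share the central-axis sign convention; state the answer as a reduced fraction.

53/102

Stage 1: N_ring = 24 + 2·10 = 44
Stage 1: 24(ω_s−ω_c) = −44(ω_r−ω_c),  ω_s=0, ω_r=1
Stage 1: 24(0−ω_c) = −44(1−ω_c)  ⇒  68ω_c = 44  ⇒  ω_c = 11/17
  ⇒ ω_c¹/ω_r¹ = 11/17
Stage 2: N_ring = 13 + 2·20 = 53
Stage 2: 13(ω_s−ω_c) = −53(ω_r−ω_c),  ω_s=0, ω_r=1
Stage 2: 13(0−ω_c) = −53(1−ω_c)  ⇒  66ω_c = 53  ⇒  ω_c = 53/66
  ⇒ ω_c²/ω_r² = 53/66
Coupling ω_r² = ω_c¹ ⇒ overall = 11/17 × 53/66 = 53/102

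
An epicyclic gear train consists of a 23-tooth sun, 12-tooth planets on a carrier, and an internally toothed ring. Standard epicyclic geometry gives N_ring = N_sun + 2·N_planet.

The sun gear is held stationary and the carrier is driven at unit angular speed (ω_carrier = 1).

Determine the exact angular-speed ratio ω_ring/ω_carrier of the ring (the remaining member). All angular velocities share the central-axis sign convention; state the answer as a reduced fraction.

N_ring = 23 + 2·12 = 47
23(ω_s−ω_c) = −47(ω_r−ω_c),  ω_s=0, ω_c=1
ω_r = 1 − (23/47)(0−1) = 70/47
ω_r/ω_c = 70/47

70/47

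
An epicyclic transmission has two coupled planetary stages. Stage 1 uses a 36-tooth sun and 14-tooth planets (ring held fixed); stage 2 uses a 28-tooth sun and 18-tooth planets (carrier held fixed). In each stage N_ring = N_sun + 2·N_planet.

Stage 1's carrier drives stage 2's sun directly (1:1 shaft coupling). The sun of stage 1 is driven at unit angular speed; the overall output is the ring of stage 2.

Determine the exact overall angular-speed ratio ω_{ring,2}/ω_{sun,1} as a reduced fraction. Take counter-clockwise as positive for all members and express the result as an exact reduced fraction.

Stage 1: N_ring = 36 + 2·14 = 64
Stage 1: 36(ω_s−ω_c) = −64(ω_r−ω_c),  ω_r=0, ω_s=1
Stage 1: 36(1−ω_c) = −64(0−ω_c)  ⇒  100ω_c = 36  ⇒  ω_c = 9/25
  ⇒ ω_c¹/ω_s¹ = 9/25
Stage 2: N_ring = 28 + 2·18 = 64
Stage 2: 28(ω_s−ω_c) = −64(ω_r−ω_c),  ω_c=0, ω_s=1
Stage 2: ω_r = 0 − (28/64)(1−0) = -7/16
  ⇒ ω_r²/ω_s² = -7/16
Coupling ω_s² = ω_c¹ ⇒ overall = 9/25 × -7/16 = -63/400

-63/400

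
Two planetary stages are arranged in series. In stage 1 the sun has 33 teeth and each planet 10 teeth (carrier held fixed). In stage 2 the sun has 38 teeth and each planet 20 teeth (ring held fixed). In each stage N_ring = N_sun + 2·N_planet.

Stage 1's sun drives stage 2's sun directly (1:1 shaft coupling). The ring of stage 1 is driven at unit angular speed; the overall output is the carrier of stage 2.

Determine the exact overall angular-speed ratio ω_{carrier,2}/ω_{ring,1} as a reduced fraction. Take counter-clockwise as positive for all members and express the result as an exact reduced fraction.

-1007/1914

Stage 1: N_ring = 33 + 2·10 = 53
Stage 1: 33(ω_s−ω_c) = −53(ω_r−ω_c),  ω_c=0, ω_r=1
Stage 1: ω_s = 0 − (53/33)(1−0) = -53/33
  ⇒ ω_s¹/ω_r¹ = -53/33
Stage 2: N_ring = 38 + 2·20 = 78
Stage 2: 38(ω_s−ω_c) = −78(ω_r−ω_c),  ω_r=0, ω_s=1
Stage 2: 38(1−ω_c) = −78(0−ω_c)  ⇒  116ω_c = 38  ⇒  ω_c = 19/58
  ⇒ ω_c²/ω_s² = 19/58
Coupling ω_s² = ω_s¹ ⇒ overall = -53/33 × 19/58 = -1007/1914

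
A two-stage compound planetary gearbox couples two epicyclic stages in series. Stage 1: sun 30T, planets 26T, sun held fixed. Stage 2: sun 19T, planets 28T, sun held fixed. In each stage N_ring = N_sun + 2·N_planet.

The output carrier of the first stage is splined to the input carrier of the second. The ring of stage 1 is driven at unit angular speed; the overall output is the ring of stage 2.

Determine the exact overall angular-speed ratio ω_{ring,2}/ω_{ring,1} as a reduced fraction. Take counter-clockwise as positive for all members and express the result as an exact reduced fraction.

Stage 1: N_ring = 30 + 2·26 = 82
Stage 1: 30(ω_s−ω_c) = −82(ω_r−ω_c),  ω_s=0, ω_r=1
Stage 1: 30(0−ω_c) = −82(1−ω_c)  ⇒  112ω_c = 82  ⇒  ω_c = 41/56
  ⇒ ω_c¹/ω_r¹ = 41/56
Stage 2: N_ring = 19 + 2·28 = 75
Stage 2: 19(ω_s−ω_c) = −75(ω_r−ω_c),  ω_s=0, ω_c=1
Stage 2: ω_r = 1 − (19/75)(0−1) = 94/75
  ⇒ ω_r²/ω_c² = 94/75
Coupling ω_c² = ω_c¹ ⇒ overall = 41/56 × 94/75 = 1927/2100

1927/2100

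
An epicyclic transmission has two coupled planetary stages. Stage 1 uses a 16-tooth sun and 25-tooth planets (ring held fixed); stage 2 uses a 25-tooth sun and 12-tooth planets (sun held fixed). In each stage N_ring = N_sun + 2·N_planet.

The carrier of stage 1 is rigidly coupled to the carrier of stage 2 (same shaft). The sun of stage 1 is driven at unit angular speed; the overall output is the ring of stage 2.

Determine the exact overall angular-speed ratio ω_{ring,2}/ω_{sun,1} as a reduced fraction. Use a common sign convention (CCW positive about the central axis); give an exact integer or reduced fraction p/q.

Stage 1: N_ring = 16 + 2·25 = 66
Stage 1: 16(ω_s−ω_c) = −66(ω_r−ω_c),  ω_r=0, ω_s=1
Stage 1: 16(1−ω_c) = −66(0−ω_c)  ⇒  82ω_c = 16  ⇒  ω_c = 8/41
  ⇒ ω_c¹/ω_s¹ = 8/41
Stage 2: N_ring = 25 + 2·12 = 49
Stage 2: 25(ω_s−ω_c) = −49(ω_r−ω_c),  ω_s=0, ω_c=1
Stage 2: ω_r = 1 − (25/49)(0−1) = 74/49
  ⇒ ω_r²/ω_c² = 74/49
Coupling ω_c² = ω_c¹ ⇒ overall = 8/41 × 74/49 = 592/2009

592/2009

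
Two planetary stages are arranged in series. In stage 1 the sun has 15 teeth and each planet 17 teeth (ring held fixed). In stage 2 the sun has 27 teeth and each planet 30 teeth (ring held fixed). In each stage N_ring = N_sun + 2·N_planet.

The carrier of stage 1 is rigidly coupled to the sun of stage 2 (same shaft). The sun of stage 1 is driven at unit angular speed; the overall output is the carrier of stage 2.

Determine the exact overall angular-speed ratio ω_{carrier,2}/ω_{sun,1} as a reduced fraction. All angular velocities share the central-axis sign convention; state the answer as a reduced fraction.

135/2432

Stage 1: N_ring = 15 + 2·17 = 49
Stage 1: 15(ω_s−ω_c) = −49(ω_r−ω_c),  ω_r=0, ω_s=1
Stage 1: 15(1−ω_c) = −49(0−ω_c)  ⇒  64ω_c = 15  ⇒  ω_c = 15/64
  ⇒ ω_c¹/ω_s¹ = 15/64
Stage 2: N_ring = 27 + 2·30 = 87
Stage 2: 27(ω_s−ω_c) = −87(ω_r−ω_c),  ω_r=0, ω_s=1
Stage 2: 27(1−ω_c) = −87(0−ω_c)  ⇒  114ω_c = 27  ⇒  ω_c = 9/38
  ⇒ ω_c²/ω_s² = 9/38
Coupling ω_s² = ω_c¹ ⇒ overall = 15/64 × 9/38 = 135/2432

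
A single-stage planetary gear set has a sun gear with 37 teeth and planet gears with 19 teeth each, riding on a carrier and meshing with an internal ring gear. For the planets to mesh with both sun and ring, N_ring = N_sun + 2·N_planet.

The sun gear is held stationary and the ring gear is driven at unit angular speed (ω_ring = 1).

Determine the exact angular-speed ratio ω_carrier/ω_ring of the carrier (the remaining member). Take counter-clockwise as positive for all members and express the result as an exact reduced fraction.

N_ring = 37 + 2·19 = 75
37(ω_s−ω_c) = −75(ω_r−ω_c),  ω_s=0, ω_r=1
37(0−ω_c) = −75(1−ω_c)  ⇒  112ω_c = 75  ⇒  ω_c = 75/112
ω_c/ω_r = 75/112

75/112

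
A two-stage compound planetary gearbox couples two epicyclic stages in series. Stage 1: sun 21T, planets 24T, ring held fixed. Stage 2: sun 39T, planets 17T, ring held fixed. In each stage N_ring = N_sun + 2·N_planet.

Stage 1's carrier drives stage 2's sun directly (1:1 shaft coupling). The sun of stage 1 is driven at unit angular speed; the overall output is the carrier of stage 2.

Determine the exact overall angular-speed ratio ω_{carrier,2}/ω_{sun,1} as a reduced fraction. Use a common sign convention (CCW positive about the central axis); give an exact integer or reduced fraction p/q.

13/160

Stage 1: N_ring = 21 + 2·24 = 69
Stage 1: 21(ω_s−ω_c) = −69(ω_r−ω_c),  ω_r=0, ω_s=1
Stage 1: 21(1−ω_c) = −69(0−ω_c)  ⇒  90ω_c = 21  ⇒  ω_c = 7/30
  ⇒ ω_c¹/ω_s¹ = 7/30
Stage 2: N_ring = 39 + 2·17 = 73
Stage 2: 39(ω_s−ω_c) = −73(ω_r−ω_c),  ω_r=0, ω_s=1
Stage 2: 39(1−ω_c) = −73(0−ω_c)  ⇒  112ω_c = 39  ⇒  ω_c = 39/112
  ⇒ ω_c²/ω_s² = 39/112
Coupling ω_s² = ω_c¹ ⇒ overall = 7/30 × 39/112 = 13/160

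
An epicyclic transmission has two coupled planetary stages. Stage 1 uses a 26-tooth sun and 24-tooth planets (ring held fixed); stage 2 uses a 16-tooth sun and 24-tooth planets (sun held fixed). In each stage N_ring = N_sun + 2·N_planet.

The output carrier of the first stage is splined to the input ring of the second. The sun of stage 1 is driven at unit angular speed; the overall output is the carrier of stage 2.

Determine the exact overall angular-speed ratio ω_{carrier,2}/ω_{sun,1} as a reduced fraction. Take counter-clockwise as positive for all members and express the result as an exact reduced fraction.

26/125

Stage 1: N_ring = 26 + 2·24 = 74
Stage 1: 26(ω_s−ω_c) = −74(ω_r−ω_c),  ω_r=0, ω_s=1
Stage 1: 26(1−ω_c) = −74(0−ω_c)  ⇒  100ω_c = 26  ⇒  ω_c = 13/50
  ⇒ ω_c¹/ω_s¹ = 13/50
Stage 2: N_ring = 16 + 2·24 = 64
Stage 2: 16(ω_s−ω_c) = −64(ω_r−ω_c),  ω_s=0, ω_r=1
Stage 2: 16(0−ω_c) = −64(1−ω_c)  ⇒  80ω_c = 64  ⇒  ω_c = 4/5
  ⇒ ω_c²/ω_r² = 4/5
Coupling ω_r² = ω_c¹ ⇒ overall = 13/50 × 4/5 = 26/125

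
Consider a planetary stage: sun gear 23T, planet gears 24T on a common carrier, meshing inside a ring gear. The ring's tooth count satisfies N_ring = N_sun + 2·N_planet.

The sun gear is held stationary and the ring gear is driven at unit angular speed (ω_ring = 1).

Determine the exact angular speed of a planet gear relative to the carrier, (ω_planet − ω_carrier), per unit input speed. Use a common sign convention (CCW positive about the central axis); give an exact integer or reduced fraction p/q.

1633/2256

N_ring = 23 + 2·24 = 71
23(ω_s−ω_c) = −71(ω_r−ω_c),  ω_s=0, ω_r=1
23(0−ω_c) = −71(1−ω_c)  ⇒  94ω_c = 71  ⇒  ω_c = 71/94
sun–planet: 23·(0−71/94) = −24·(ω_p−ω_c)  ⇒  ω_p−ω_c = −(23/24)·(-71/94) = 1633/2256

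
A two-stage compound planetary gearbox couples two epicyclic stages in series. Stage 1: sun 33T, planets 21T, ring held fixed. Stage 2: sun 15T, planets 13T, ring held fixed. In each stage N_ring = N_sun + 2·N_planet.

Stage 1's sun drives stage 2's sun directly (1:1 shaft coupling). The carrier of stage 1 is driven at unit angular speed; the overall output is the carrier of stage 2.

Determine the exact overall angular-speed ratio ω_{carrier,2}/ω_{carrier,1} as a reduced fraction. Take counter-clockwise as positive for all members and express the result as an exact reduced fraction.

135/154

Stage 1: N_ring = 33 + 2·21 = 75
Stage 1: 33(ω_s−ω_c) = −75(ω_r−ω_c),  ω_r=0, ω_c=1
Stage 1: ω_s = 1 − (75/33)(0−1) = 36/11
  ⇒ ω_s¹/ω_c¹ = 36/11
Stage 2: N_ring = 15 + 2·13 = 41
Stage 2: 15(ω_s−ω_c) = −41(ω_r−ω_c),  ω_r=0, ω_s=1
Stage 2: 15(1−ω_c) = −41(0−ω_c)  ⇒  56ω_c = 15  ⇒  ω_c = 15/56
  ⇒ ω_c²/ω_s² = 15/56
Coupling ω_s² = ω_s¹ ⇒ overall = 36/11 × 15/56 = 135/154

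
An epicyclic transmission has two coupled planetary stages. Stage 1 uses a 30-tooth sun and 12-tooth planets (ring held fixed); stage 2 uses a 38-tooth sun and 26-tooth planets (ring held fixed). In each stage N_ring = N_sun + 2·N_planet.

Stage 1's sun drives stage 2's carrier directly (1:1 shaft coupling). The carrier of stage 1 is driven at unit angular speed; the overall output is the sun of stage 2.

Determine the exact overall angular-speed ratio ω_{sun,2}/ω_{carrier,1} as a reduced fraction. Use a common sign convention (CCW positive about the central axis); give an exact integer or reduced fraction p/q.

Stage 1: N_ring = 30 + 2·12 = 54
Stage 1: 30(ω_s−ω_c) = −54(ω_r−ω_c),  ω_r=0, ω_c=1
Stage 1: ω_s = 1 − (54/30)(0−1) = 14/5
  ⇒ ω_s¹/ω_c¹ = 14/5
Stage 2: N_ring = 38 + 2·26 = 90
Stage 2: 38(ω_s−ω_c) = −90(ω_r−ω_c),  ω_r=0, ω_c=1
Stage 2: ω_s = 1 − (90/38)(0−1) = 64/19
  ⇒ ω_s²/ω_c² = 64/19
Coupling ω_c² = ω_s¹ ⇒ overall = 14/5 × 64/19 = 896/95

896/95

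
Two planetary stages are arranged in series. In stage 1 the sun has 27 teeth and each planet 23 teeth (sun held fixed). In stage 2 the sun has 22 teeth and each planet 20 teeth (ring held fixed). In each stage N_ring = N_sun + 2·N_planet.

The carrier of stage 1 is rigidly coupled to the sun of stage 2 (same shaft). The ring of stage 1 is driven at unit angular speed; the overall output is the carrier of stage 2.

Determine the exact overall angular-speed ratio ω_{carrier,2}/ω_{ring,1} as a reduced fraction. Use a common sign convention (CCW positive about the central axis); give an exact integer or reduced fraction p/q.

Stage 1: N_ring = 27 + 2·23 = 73
Stage 1: 27(ω_s−ω_c) = −73(ω_r−ω_c),  ω_s=0, ω_r=1
Stage 1: 27(0−ω_c) = −73(1−ω_c)  ⇒  100ω_c = 73  ⇒  ω_c = 73/100
  ⇒ ω_c¹/ω_r¹ = 73/100
Stage 2: N_ring = 22 + 2·20 = 62
Stage 2: 22(ω_s−ω_c) = −62(ω_r−ω_c),  ω_r=0, ω_s=1
Stage 2: 22(1−ω_c) = −62(0−ω_c)  ⇒  84ω_c = 22  ⇒  ω_c = 11/42
  ⇒ ω_c²/ω_s² = 11/42
Coupling ω_s² = ω_c¹ ⇒ overall = 73/100 × 11/42 = 803/4200

803/4200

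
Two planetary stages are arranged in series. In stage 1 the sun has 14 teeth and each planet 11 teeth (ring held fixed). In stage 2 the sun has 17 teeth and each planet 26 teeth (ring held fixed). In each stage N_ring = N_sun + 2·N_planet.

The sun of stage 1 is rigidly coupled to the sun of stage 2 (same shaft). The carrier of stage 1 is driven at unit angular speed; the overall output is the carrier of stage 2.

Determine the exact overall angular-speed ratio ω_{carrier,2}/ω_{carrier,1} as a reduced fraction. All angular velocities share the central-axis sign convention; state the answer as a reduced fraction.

Stage 1: N_ring = 14 + 2·11 = 36
Stage 1: 14(ω_s−ω_c) = −36(ω_r−ω_c),  ω_r=0, ω_c=1
Stage 1: ω_s = 1 − (36/14)(0−1) = 25/7
  ⇒ ω_s¹/ω_c¹ = 25/7
Stage 2: N_ring = 17 + 2·26 = 69
Stage 2: 17(ω_s−ω_c) = −69(ω_r−ω_c),  ω_r=0, ω_s=1
Stage 2: 17(1−ω_c) = −69(0−ω_c)  ⇒  86ω_c = 17  ⇒  ω_c = 17/86
  ⇒ ω_c²/ω_s² = 17/86
Coupling ω_s² = ω_s¹ ⇒ overall = 25/7 × 17/86 = 425/602

425/602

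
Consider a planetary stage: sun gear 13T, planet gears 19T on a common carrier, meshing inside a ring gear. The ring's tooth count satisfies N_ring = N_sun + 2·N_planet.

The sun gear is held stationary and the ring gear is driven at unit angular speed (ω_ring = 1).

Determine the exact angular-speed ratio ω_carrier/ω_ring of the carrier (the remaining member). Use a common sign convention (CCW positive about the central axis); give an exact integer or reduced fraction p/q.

N_ring = 13 + 2·19 = 51
13(ω_s−ω_c) = −51(ω_r−ω_c),  ω_s=0, ω_r=1
13(0−ω_c) = −51(1−ω_c)  ⇒  64ω_c = 51  ⇒  ω_c = 51/64
ω_c/ω_r = 51/64

51/64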